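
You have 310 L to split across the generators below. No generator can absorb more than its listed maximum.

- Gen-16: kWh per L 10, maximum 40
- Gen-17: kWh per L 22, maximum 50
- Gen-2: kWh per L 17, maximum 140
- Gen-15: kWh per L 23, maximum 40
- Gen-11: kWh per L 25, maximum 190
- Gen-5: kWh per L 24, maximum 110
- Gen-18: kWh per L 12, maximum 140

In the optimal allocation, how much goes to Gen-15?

Highest kWh per L first: Gen-11 25 > Gen-5 24 > Gen-15 23 > Gen-17 22 > Gen-2 17 > Gen-18 12 > Gen-16 10.
Gen-11: +190 to 190 (cap) — 120 left.
Gen-5 takes 110 to reach its cap of 110 — 10 left.
Only 10 left; Gen-15 takes them to reach 10.

10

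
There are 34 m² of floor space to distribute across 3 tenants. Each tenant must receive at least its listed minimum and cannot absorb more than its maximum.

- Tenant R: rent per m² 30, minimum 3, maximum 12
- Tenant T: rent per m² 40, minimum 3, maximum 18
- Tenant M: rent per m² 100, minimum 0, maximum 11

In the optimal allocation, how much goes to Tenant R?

Meeting every minimum uses 3+3+0 = 6 m², leaving 28.
Highest rent per m² first: Tenant M 100 > Tenant T 40 > Tenant R 30.
Tenant M takes 11 more to reach its cap of 11 → 17 left.
Tenant T: +15 to 18 (cap) → 2 left.
Tenant R: +2 (room for 9) → 5. Pool exhausted.

5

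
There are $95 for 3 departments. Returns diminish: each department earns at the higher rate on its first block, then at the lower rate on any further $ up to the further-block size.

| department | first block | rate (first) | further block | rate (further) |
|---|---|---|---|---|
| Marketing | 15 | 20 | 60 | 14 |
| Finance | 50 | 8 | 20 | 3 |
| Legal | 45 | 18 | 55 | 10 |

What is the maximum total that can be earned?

Treat each block as its own option and order by rate: Marketing/T1 20 > Legal/T1 18 > Marketing/T2 14 > Legal/T2 10 > Finance/T1 8 > Finance/T2 3.
Marketing/T1 (20): +15 — 80 left.
Legal/T1 (18): +45 — 35 left.
Marketing/T2: +35 of 60 at 14; pool empty.
Total = 20×15 + 18×45 + 14×35 = 1600.

1600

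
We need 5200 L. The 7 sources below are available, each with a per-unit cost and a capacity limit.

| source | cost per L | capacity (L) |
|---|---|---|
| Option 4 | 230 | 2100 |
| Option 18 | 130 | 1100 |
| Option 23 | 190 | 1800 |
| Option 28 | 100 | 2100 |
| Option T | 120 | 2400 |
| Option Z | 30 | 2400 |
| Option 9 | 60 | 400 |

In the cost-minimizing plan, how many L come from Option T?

Cheapest first:
Option Z at 30: take all 2400 L — 2800 still needed.
Option 9 (60): use full 400 — 2400 L to go.
Option 28 (100): use full 2100 — 300 L to go.
Option T (120): take the remaining 300 — done.
Option 18, Option 23, Option 4: unused.

300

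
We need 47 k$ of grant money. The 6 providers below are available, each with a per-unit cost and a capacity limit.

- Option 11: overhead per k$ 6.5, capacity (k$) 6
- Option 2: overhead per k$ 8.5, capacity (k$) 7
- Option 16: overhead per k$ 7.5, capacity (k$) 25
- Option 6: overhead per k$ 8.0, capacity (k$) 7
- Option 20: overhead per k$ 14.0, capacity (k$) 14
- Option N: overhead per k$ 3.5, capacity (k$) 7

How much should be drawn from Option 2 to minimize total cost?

Cheapest first:
Option N at 3.5: take all 7 k$ → 40 still needed.
Take 6 from Option 11 at 6.5 → need 34 more.
Option 16 (7.5): use full 25 → 9 k$ to go.
Option 6 (8.0): use full 7 → 2 k$ to go.
Take 2 from Option 2 at 8.5 to finish.
Option 20: unused.

2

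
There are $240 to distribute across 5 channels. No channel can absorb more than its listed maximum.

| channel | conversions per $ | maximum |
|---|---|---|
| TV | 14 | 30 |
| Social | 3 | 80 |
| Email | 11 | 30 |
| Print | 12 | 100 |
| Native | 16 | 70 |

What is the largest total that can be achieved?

Highest conversions per $ first: Native 16 > TV 14 > Print 12 > Email 11 > Social 3.
Native takes 70 to reach its cap of 70 — 170 left.
TV takes 30 to reach its cap of 30 — 140 left.
Give Print 100 to hit its cap of 100 — 40 left.
Email: +30 to 30 (cap) — 10 left.
Social has room for 80 but only 10 remain, so it gets 10.
Total = 14×30 + 3×10 + 11×30 + 12×100 + 16×70 = 3100.

3100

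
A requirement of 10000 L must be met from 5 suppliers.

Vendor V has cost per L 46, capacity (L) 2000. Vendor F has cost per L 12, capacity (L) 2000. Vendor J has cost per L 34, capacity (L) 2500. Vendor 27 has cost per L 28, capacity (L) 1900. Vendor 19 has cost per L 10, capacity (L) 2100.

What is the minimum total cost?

Cheapest first:
Vendor 19 at 10: take all 2100 L — 7900 still needed.
Take 2000 from Vendor F at 12 — need 5900 more.
Take 1900 from Vendor 27 at 28 — need 4000 more.
Vendor J (34): use full 2500 — 1500 L to go.
Take 1500 from Vendor V at 46 to finish.
Cost = 2100×10 + 2000×12 + 1900×28 + 2500×34 + 1500×46 = 252200.

252200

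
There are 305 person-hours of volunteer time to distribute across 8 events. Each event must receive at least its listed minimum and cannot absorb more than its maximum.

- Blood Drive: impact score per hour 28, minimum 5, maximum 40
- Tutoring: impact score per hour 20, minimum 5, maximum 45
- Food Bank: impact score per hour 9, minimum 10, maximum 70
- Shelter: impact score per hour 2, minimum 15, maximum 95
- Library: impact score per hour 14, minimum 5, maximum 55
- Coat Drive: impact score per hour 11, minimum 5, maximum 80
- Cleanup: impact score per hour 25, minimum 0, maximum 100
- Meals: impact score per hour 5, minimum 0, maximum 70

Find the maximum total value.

Meeting every minimum uses 5+5+10+15+5+5+0+0 = 45 person-hours, leaving 260.
Highest impact score per hour first: Blood Drive 28 > Cleanup 25 > Tutoring 20 > Library 14 > Coat Drive 11 > Food Bank 9 > Meals 5 > Shelter 2.
Blood Drive: +35 to 40 (cap) → 225 left.
Cleanup: +100 to 100 (cap) → 125 left.
Tutoring: +40 to 45 (cap) → 85 left.
Give Library 50 more to hit its cap of 55 → 35 left.
Coat Drive has room for 75 more but only 35 remain, so it gets 40.
Total = 28×40 + 20×45 + 9×10 + 2×15 + 14×55 + 11×40 + 25×100 = 5850.

5850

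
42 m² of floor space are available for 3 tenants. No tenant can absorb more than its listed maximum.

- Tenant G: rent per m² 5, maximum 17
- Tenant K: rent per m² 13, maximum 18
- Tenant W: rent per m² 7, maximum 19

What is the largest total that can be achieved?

392

Highest rent per m² first: Tenant K 13 > Tenant W 7 > Tenant G 5.
Tenant K: +18 to 18 (cap) — 24 left.
Tenant W: +19 to 19 (cap) — 5 left.
Tenant G: +5 (room for 17) → 5. Pool exhausted.
Total = 5×5 + 13×18 + 7×19 = 392.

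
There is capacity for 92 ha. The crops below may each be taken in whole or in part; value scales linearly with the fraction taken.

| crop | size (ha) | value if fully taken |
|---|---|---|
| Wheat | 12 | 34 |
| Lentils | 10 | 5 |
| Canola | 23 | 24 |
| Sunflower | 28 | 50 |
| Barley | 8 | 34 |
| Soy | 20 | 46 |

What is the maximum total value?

188.5

Best value per unit of size first: Barley 34/8≈4.25, Wheat 34/12≈2.83, Soy 46/20≈2.3, Sunflower 50/28≈1.79, Canola 24/23≈1.04, Lentils 5/10≈0.5.
Barley: take in full, 8 ha for value 34 — 84 left.
Wheat: take in full, 12 ha for value 34 — 72 left.
All 20 ha of Soy fit (value 46) — 52 remain.
Sunflower: take in full, 28 ha for value 50 — 24 left.
Canola: take in full, 23 ha for value 24 — 1 left.
Fill the last 1 ha with part of Lentils: 1/10 of it earns 0.5.
Total value = 188.5.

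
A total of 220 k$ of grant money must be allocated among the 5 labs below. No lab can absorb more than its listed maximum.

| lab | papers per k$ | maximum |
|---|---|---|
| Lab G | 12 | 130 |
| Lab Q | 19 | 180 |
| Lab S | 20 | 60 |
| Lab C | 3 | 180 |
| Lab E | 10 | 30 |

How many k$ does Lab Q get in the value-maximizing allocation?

160

Rank by papers per k$: Lab S 20 > Lab Q 19 > Lab G 12 > Lab E 10 > Lab C 3.
Lab S takes 60 to reach its cap of 60 → 160 left.
Lab Q has room for 180 but only 160 remain, so it gets 160.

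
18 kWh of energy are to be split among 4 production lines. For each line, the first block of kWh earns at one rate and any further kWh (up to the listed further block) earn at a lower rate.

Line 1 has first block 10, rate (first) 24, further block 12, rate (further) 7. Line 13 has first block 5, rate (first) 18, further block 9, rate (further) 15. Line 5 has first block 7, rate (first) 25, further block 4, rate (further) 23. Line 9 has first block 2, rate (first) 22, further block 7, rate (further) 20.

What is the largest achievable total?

438

Order all 8 blocks by rate: Line 5/tier1 25 > Line 1/tier1 24 > Line 5/tier2 23 > Line 9/tier1 22 > Line 9/tier2 20 > Line 13/tier1 18 > Line 13/tier2 15 > Line 1/tier2 7.
Line 5 tier1 at 25: fill all 7 — 11 left.
Fill Line 1 tier1 block (10 at 24) — 1 left.
Line 5/tier2: +1 of 4 at 23; pool empty.
Total = 25×7 + 24×10 + 23×1 = 438.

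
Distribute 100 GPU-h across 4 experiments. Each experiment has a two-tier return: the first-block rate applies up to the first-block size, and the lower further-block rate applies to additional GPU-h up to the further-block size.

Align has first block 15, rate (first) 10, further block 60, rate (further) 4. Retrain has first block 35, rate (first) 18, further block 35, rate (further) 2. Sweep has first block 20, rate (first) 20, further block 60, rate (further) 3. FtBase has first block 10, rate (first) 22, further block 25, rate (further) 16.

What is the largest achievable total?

1750

Order all 8 blocks by rate: FtBase/tier1 22 > Sweep/tier1 20 > Retrain/tier1 18 > FtBase/tier2 16 > Align/tier1 10 > Align/tier2 4 > Sweep/tier2 3 > Retrain/tier2 2.
FtBase/tier1 (22): +10 ; 90 left.
Sweep/tier1 (20): +20 ; 70 left.
Retrain/tier1 (18): +35 ; 35 left.
Fill FtBase tier2 block (25 at 16) ; 10 left.
10 remain; put them into Align tier1 at 10.
Total = 22×10 + 20×20 + 18×35 + 16×25 + 10×10 = 1750.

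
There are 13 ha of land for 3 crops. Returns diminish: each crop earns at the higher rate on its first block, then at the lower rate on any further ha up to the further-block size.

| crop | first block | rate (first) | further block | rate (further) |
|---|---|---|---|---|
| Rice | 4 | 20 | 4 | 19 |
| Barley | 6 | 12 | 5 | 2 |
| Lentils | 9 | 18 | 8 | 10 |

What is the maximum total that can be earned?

Rank every tier by rate: Rice/tier1 20 > Rice/tier2 19 > Lentils/tier1 18 > Barley/tier1 12 > Lentils/tier2 10 > Barley/tier2 2.
Rice tier1 at 20: fill all 4 → 9 left.
Fill Rice tier2 block (4 at 19) → 5 left.
Lentils tier1 at 18: only 5 left, fill 5.
Total = 20×4 + 19×4 + 18×5 = 246.

246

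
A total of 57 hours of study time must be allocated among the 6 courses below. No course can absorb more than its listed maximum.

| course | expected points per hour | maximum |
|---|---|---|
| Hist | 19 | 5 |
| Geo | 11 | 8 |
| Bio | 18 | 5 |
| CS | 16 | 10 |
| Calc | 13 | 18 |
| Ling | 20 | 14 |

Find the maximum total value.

914

Highest expected points per hour first: Ling 20 > Hist 19 > Bio 18 > CS 16 > Calc 13 > Geo 11.
Ling takes 14 to reach its cap of 14 — 43 left.
Hist: +5 to 5 (cap) — 38 left.
Bio takes 5 to reach its cap of 5 — 33 left.
Give CS 10 to hit its cap of 10 — 23 left.
Calc: +18 to 18 (cap) — 5 left.
Only 5 left; Geo takes them to reach 5.
Total = 19×5 + 11×5 + 18×5 + 16×10 + 13×18 + 20×14 = 914.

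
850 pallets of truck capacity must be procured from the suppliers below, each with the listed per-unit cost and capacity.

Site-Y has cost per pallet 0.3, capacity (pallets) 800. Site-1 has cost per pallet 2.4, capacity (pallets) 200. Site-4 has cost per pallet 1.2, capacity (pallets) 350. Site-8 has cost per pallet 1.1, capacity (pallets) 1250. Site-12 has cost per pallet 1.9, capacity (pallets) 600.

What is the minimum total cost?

Cheapest first:
Site-Y at 0.3: take all 800 pallets — 50 still needed.
Site-8 (1.1): take the remaining 50 — done.
Site-4, Site-12, Site-1: unused.
Cost = 800×0.3 + 50×1.1 = 295.

295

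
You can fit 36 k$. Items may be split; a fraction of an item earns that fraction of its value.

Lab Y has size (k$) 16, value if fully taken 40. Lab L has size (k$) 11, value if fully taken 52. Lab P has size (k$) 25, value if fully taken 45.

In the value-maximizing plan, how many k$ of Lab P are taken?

Best value per unit of size first: Lab L 52/11≈4.73, Lab Y 40/16≈2.5, Lab P 45/25≈1.8.
Lab L: take in full, 11 k$ for value 52 — 25 left.
Take all of Lab Y (16 k$, value 40) — 9 k$ left.
9 k$ left: a 9/25 share of Lab P gives 45×9/25 = 16.2.

9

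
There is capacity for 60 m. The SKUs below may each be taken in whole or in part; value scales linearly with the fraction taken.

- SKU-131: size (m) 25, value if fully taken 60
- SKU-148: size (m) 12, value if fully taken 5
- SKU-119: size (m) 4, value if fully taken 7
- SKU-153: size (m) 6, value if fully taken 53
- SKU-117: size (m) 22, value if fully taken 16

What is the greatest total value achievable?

Sort by value density: SKU-153 53/6≈8.83, SKU-131 60/25≈2.4, SKU-119 7/4≈1.75, SKU-117 16/22≈0.727, SKU-148 5/12≈0.417.
SKU-153: take in full, 6 m for value 53 ; 54 left.
All 25 m of SKU-131 fit (value 60) ; 29 remain.
All 4 m of SKU-119 fit (value 7) ; 25 remain.
All 22 m of SKU-117 fit (value 16) ; 3 remain.
Only 3 m remain; take 3/12 of SKU-148 for value 5×3/12 = 1.25.
Total value = 137.25.

137.25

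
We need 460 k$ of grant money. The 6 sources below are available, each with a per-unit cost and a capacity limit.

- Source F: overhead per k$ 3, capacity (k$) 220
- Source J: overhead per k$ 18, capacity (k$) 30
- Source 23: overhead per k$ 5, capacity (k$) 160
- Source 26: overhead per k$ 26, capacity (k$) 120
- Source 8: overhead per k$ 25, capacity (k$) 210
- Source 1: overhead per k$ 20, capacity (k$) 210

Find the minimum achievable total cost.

3000

Fill from the cheapest source first.
Source F at 3: take all 220 k$ ; 240 still needed.
Source 23 at 5: take all 160 k$ ; 80 still needed.
Source J at 18: take all 30 k$ ; 50 still needed.
Take 50 from Source 1 at 20 to finish.
Source 8, Source 26: unused.
Cost = 220×3 + 160×5 + 30×18 + 50×20 = 3000.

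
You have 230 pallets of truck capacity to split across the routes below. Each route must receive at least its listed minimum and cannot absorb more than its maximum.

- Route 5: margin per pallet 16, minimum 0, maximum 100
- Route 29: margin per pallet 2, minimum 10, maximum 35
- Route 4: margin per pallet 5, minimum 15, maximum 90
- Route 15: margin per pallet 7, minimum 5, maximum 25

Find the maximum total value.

Meeting every minimum uses 0+10+15+5 = 30 pallets, leaving 200.
Order the routes by margin per pallet: Route 5 16 > Route 15 7 > Route 4 5 > Route 29 2.
Route 5: +100 to 100 (cap) — 100 left.
Give Route 15 20 more to hit its cap of 25 — 80 left.
Route 4: +75 to 90 (cap) — 5 left.
Only 5 left; Route 29 takes them to reach 15.
Total = 16×100 + 2×15 + 5×90 + 7×25 = 2255.

2255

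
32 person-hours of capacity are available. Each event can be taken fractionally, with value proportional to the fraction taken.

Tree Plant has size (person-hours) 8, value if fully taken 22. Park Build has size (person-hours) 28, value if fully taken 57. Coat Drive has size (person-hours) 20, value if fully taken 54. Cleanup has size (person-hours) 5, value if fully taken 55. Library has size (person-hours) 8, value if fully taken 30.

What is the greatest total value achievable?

Rank by value-to-size ratio: Cleanup 55/5≈11, Library 30/8≈3.75, Tree Plant 22/8≈2.75, Coat Drive 54/20≈2.7, Park Build 57/28≈2.04.
Cleanup: take in full, 5 person-hours for value 55 → 27 left.
Take all of Library (8 person-hours, value 30) → 19 person-hours left.
Tree Plant: take in full, 8 person-hours for value 22 → 11 left.
Only 11 person-hours remain; take 11/20 of Coat Drive for value 54×11/20 = 29.7.
Total value = 136.7.

136.7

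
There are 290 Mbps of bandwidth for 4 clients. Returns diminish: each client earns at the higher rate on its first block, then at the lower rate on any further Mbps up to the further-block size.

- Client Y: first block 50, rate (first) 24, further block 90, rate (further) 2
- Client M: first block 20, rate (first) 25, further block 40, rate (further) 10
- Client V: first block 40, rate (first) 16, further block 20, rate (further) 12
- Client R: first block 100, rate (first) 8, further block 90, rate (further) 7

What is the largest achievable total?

3920

Order all 8 blocks by rate: Client M/first 25 > Client Y/first 24 > Client V/first 16 > Client V/second 12 > Client M/second 10 > Client R/first 8 > Client R/second 7 > Client Y/second 2.
Fill Client M first block (20 at 25) ; 270 left.
Fill Client Y first block (50 at 24) ; 220 left.
Fill Client V first block (40 at 16) ; 180 left.
Client V/second (12): +20 ; 160 left.
Client M second at 10: fill all 40 ; 120 left.
Client R first at 8: fill all 100 ; 20 left.
Client R second at 7: only 20 left, fill 20.
Total = 25×20 + 24×50 + 16×40 + 12×20 + 10×40 + 8×100 + 7×20 = 3920.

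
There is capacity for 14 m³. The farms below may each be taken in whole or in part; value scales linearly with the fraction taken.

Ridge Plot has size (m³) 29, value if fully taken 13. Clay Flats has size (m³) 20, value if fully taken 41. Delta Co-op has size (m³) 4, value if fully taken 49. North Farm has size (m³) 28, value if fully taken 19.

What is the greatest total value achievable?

Sort by value density: Delta Co-op 49/4≈12.2, Clay Flats 41/20≈2.05, North Farm 19/28≈0.679, Ridge Plot 13/29≈0.448.
Delta Co-op: take in full, 4 m³ for value 49 ; 10 left.
10 m³ left: a 10/20 share of Clay Flats gives 41×10/20 = 20.5.
Total value = 69.5.

69.5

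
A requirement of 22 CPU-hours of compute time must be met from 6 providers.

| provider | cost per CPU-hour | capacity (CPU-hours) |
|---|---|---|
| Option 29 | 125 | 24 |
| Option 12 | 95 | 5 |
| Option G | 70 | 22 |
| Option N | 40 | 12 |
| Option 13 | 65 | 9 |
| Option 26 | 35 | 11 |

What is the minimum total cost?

Fill from the cheapest provider first.
Take 11 from Option 26 at 35 — need 11 more.
Option N (40): take the remaining 11 — done.
Option 13, Option G, Option 12, Option 29: unused.
Cost = 11×35 + 11×40 = 825.

825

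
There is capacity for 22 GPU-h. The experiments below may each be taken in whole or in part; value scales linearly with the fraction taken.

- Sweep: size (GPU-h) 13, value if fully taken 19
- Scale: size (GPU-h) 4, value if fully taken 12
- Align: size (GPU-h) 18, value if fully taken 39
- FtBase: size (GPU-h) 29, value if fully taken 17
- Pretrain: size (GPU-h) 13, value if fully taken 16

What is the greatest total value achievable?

51

Rank by value-to-size ratio: Scale 12/4≈3, Align 39/18≈2.17, Sweep 19/13≈1.46, Pretrain 16/13≈1.23, FtBase 17/29≈0.586.
Take all of Scale (4 GPU-h, value 12) → 18 GPU-h left.
Take all of Align (18 GPU-h, value 39) → 0 GPU-h left.
Total value = 51.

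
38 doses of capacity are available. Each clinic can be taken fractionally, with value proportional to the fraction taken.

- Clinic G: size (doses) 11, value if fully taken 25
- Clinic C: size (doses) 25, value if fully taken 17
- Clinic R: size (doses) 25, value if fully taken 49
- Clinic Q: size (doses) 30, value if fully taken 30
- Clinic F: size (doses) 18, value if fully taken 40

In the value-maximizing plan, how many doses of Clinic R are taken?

9

Sort by value density: Clinic G 25/11≈2.27, Clinic F 40/18≈2.22, Clinic R 49/25≈1.96, Clinic Q 30/30≈1, Clinic C 17/25≈0.68.
All 11 doses of Clinic G fit (value 25) → 27 remain.
All 18 doses of Clinic F fit (value 40) → 9 remain.
Fill the last 9 doses with part of Clinic R: 9/25 of it earns 17.64.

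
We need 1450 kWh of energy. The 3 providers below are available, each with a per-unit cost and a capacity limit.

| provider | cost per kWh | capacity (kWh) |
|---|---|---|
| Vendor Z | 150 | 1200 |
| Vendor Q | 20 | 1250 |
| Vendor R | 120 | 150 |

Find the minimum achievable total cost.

Cheapest first:
Take 1250 from Vendor Q at 20 → need 200 more.
Vendor R (120): use full 150 → 50 kWh to go.
Take 50 from Vendor Z at 150 to finish.
Cost = 1250×20 + 150×120 + 50×150 = 50500.

50500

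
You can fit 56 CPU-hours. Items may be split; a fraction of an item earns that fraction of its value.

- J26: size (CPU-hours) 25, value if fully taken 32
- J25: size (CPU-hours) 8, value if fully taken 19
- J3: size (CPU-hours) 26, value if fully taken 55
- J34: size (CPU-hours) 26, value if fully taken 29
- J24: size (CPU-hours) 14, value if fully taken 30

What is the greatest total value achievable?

Best value per unit of size first: J25 19/8≈2.38, J24 30/14≈2.14, J3 55/26≈2.12, J26 32/25≈1.28, J34 29/26≈1.12.
All 8 CPU-hours of J25 fit (value 19) — 48 remain.
Take all of J24 (14 CPU-hours, value 30) — 34 CPU-hours left.
J3: take in full, 26 CPU-hours for value 55 — 8 left.
Fill the last 8 CPU-hours with part of J26: 8/25 of it earns 10.24.
Total value = 114.24.

114.24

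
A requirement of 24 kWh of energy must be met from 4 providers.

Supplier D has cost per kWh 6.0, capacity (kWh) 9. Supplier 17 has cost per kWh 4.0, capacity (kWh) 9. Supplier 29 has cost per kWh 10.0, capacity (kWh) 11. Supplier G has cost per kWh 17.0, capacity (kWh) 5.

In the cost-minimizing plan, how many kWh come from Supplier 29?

Use providers in increasing cost order.
Take 9 from Supplier 17 at 4.0 — need 15 more.
Supplier D (6.0): use full 9 — 6 kWh to go.
Take 6 from Supplier 29 at 10.0 to finish.
Supplier G: unused.

6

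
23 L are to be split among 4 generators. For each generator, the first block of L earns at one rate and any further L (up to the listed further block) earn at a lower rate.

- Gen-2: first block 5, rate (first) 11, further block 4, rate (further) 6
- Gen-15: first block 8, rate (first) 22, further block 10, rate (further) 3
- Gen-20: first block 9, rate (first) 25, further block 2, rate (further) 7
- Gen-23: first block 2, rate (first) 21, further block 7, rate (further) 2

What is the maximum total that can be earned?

487

Rank every tier by rate: Gen-20/tier1 25 > Gen-15/tier1 22 > Gen-23/tier1 21 > Gen-2/tier1 11 > Gen-20/tier2 7 > Gen-2/tier2 6 > Gen-15/tier2 3 > Gen-23/tier2 2.
Gen-20/tier1 (25): +9 ; 14 left.
Fill Gen-15 tier1 block (8 at 22) ; 6 left.
Gen-23 tier1 at 21: fill all 2 ; 4 left.
Gen-2 tier1 at 11: only 4 left, fill 4.
Total = 25×9 + 22×8 + 21×2 + 11×4 = 487.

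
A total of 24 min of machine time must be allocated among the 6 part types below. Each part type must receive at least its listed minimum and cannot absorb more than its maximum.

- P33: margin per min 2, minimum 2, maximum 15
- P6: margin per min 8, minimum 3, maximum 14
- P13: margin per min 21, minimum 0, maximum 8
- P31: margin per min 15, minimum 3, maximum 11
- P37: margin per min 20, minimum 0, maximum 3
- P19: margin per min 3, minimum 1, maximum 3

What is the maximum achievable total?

Meeting every minimum uses 2+3+0+3+0+1 = 9 min, leaving 15.
Highest margin per min first: P13 21 > P37 20 > P31 15 > P6 8 > P19 3 > P33 2.
P13: +8 to 8 (cap) ; 7 left.
P37 takes 3 more to reach its cap of 3 ; 4 left.
Only 4 left; P31 takes them to reach 7.
Total = 2×2 + 8×3 + 21×8 + 15×7 + 20×3 + 3×1 = 364.

364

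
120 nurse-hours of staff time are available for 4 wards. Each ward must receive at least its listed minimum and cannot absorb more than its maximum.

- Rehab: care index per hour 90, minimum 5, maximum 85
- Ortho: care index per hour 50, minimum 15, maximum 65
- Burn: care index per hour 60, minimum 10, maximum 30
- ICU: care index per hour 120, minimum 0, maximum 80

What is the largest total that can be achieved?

Meeting every minimum uses 5+15+10+0 = 30 nurse-hours, leaving 90.
Order the wards by care index per hour: ICU 120 > Rehab 90 > Burn 60 > Ortho 50.
ICU takes 80 more to reach its cap of 80 ; 10 left.
Rehab: +10 (room for 80) → 15. Pool exhausted.
Total = 90×15 + 50×15 + 60×10 + 120×80 = 12300.

12300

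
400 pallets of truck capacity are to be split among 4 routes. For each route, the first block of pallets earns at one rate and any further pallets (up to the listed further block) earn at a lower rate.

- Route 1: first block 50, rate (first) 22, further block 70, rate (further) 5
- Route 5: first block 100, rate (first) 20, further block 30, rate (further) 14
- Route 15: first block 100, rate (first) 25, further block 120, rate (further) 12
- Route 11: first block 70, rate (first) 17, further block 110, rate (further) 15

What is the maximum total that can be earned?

Treat each block as its own option and order by rate: Route 15/first 25 > Route 1/first 22 > Route 5/first 20 > Route 11/first 17 > Route 11/second 15 > Route 5/second 14 > Route 15/second 12 > Route 1/second 5.
Route 15 first at 25: fill all 100 — 300 left.
Route 1/first (22): +50 — 250 left.
Fill Route 5 first block (100 at 20) — 150 left.
Route 11/first (17): +70 — 80 left.
Route 11/second: +80 of 110 at 15; pool empty.
Total = 25×100 + 22×50 + 20×100 + 17×70 + 15×80 = 7990.

7990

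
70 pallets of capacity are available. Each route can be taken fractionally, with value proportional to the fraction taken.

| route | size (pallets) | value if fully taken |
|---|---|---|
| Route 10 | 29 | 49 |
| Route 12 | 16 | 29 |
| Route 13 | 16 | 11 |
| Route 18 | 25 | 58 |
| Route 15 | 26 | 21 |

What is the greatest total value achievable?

136

Rank by value-to-size ratio: Route 18 58/25≈2.32, Route 12 29/16≈1.81, Route 10 49/29≈1.69, Route 15 21/26≈0.808, Route 13 11/16≈0.688.
Take all of Route 18 (25 pallets, value 58) — 45 pallets left.
All 16 pallets of Route 12 fit (value 29) — 29 remain.
All 29 pallets of Route 10 fit (value 49) — 0 remain.
Total value = 136.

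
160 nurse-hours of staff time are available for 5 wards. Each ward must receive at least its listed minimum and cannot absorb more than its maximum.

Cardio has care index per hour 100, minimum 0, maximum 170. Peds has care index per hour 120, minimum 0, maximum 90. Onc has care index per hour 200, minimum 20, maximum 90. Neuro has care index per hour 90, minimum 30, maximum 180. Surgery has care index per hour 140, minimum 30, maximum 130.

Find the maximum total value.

26300

Meeting every minimum uses 0+0+20+30+30 = 80 nurse-hours, leaving 80.
Highest care index per hour first: Onc 200 > Surgery 140 > Peds 120 > Cardio 100 > Neuro 90.
Onc takes 70 more to reach its cap of 90 — 10 left.
Surgery has room for 100 more but only 10 remain, so it gets 40.
Total = 200×90 + 90×30 + 140×40 = 26300.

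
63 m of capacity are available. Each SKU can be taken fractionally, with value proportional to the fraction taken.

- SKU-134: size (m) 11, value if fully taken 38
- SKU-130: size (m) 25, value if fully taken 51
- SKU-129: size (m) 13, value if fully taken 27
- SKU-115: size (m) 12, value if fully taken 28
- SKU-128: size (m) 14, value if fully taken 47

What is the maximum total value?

Rank by value-to-size ratio: SKU-134 38/11≈3.45, SKU-128 47/14≈3.36, SKU-115 28/12≈2.33, SKU-129 27/13≈2.08, SKU-130 51/25≈2.04.
SKU-134: take in full, 11 m for value 38 ; 52 left.
All 14 m of SKU-128 fit (value 47) ; 38 remain.
SKU-115: take in full, 12 m for value 28 ; 26 left.
Take all of SKU-129 (13 m, value 27) ; 13 m left.
Fill the last 13 m with part of SKU-130: 13/25 of it earns 26.52.
Total value = 166.52.

166.52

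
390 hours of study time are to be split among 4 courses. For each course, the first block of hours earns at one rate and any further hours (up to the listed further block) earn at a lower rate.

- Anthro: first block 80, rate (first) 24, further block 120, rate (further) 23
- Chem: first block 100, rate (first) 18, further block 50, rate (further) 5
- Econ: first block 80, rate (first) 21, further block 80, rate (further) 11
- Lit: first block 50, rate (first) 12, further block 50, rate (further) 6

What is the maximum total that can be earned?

Treat each block as its own option and order by rate: Anthro/T1 24 > Anthro/T2 23 > Econ/T1 21 > Chem/T1 18 > Lit/T1 12 > Econ/T2 11 > Lit/T2 6 > Chem/T2 5.
Anthro T1 at 24: fill all 80 — 310 left.
Anthro/T2 (23): +120 — 190 left.
Fill Econ T1 block (80 at 21) — 110 left.
Chem T1 at 18: fill all 100 — 10 left.
Lit/T1: +10 of 50 at 12; pool empty.
Total = 24×80 + 23×120 + 21×80 + 18×100 + 12×10 = 8280.

8280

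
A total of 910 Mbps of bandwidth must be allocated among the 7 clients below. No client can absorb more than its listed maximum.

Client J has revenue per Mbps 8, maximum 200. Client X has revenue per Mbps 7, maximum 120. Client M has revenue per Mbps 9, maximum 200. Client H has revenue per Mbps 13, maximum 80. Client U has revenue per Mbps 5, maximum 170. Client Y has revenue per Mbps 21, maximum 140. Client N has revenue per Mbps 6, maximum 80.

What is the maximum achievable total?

Rank by revenue per Mbps: Client Y 21 > Client H 13 > Client M 9 > Client J 8 > Client X 7 > Client N 6 > Client U 5.
Give Client Y 140 to hit its cap of 140 ; 770 left.
Client H takes 80 to reach its cap of 80 ; 690 left.
Client M: +200 to 200 (cap) ; 490 left.
Give Client J 200 to hit its cap of 200 ; 290 left.
Client X: +120 to 120 (cap) ; 170 left.
Client N: +80 to 80 (cap) ; 90 left.
Client U has room for 170 but only 90 remain, so it gets 90.
Total = 8×200 + 7×120 + 9×200 + 13×80 + 5×90 + 21×140 + 6×80 = 9150.

9150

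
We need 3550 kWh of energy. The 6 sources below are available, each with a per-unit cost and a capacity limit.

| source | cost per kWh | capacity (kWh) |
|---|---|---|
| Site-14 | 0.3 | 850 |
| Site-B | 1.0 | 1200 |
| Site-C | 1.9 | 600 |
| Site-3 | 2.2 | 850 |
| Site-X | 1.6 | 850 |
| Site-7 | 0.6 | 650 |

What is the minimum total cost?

Cheapest first:
Site-14 (0.3): use full 850 ; 2700 kWh to go.
Take 650 from Site-7 at 0.6 ; need 2050 more.
Site-B at 1.0: take all 1200 kWh ; 850 still needed.
Site-X at 1.6: take all 850 kWh ; 0 still needed.
Site-C, Site-3: unused.
Cost = 850×0.3 + 650×0.6 + 1200×1.0 + 850×1.6 = 3205.

3205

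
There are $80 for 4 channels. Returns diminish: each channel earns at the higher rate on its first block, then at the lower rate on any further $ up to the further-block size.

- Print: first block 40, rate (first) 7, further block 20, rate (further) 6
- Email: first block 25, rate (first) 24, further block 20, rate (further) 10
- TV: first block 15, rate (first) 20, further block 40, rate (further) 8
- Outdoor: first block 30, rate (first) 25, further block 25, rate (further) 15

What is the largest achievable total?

Treat each block as its own option and order by rate: Outdoor/T1 25 > Email/T1 24 > TV/T1 20 > Outdoor/T2 15 > Email/T2 10 > TV/T2 8 > Print/T1 7 > Print/T2 6.
Fill Outdoor T1 block (30 at 25) — 50 left.
Fill Email T1 block (25 at 24) — 25 left.
TV/T1 (20): +15 — 10 left.
10 remain; put them into Outdoor T2 at 15.
Total = 25×30 + 24×25 + 20×15 + 15×10 = 1800.

1800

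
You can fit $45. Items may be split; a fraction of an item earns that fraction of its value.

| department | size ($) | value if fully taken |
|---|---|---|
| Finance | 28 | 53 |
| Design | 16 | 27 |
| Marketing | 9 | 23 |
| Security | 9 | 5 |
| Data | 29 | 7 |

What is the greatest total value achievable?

89.5

Best value per unit of size first: Marketing 23/9≈2.56, Finance 53/28≈1.89, Design 27/16≈1.69, Security 5/9≈0.556, Data 7/29≈0.241.
Marketing: take in full, 9 $ for value 23 ; 36 left.
Take all of Finance (28 $, value 53) ; 8 $ left.
8 $ left: a 8/16 share of Design gives 27×8/16 = 13.5.
Total value = 89.5.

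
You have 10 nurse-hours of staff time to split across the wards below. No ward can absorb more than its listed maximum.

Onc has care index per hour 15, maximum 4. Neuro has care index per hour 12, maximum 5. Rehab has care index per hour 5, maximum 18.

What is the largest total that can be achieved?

125

Rank by care index per hour: Onc 15 > Neuro 12 > Rehab 5.
Onc: +4 to 4 (cap) ; 6 left.
Neuro: +5 to 5 (cap) ; 1 left.
Rehab: +1 (room for 18) → 1. Pool exhausted.
Total = 15×4 + 12×5 + 5×1 = 125.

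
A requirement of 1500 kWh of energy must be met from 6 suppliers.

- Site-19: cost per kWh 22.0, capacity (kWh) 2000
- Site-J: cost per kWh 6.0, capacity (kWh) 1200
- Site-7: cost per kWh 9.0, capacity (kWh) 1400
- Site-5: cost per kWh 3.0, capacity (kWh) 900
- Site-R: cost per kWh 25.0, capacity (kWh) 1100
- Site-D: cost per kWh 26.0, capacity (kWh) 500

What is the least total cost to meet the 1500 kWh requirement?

Cheapest first:
Site-5 at 3.0: take all 900 kWh → 600 still needed.
Take 600 from Site-J at 6.0 to finish.
Site-7, Site-19, Site-R, Site-D: unused.
Cost = 900×3.0 + 600×6.0 = 6300.

6300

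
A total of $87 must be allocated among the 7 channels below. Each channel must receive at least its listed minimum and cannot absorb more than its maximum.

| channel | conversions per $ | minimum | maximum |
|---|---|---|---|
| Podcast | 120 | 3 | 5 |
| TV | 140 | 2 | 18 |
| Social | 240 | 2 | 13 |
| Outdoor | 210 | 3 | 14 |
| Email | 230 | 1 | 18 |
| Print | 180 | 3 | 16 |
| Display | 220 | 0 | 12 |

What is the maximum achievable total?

Meeting every minimum uses 3+2+2+3+1+3+0 = 14 $, leaving 73.
Order the channels by conversions per $: Social 240 > Email 230 > Display 220 > Outdoor 210 > Print 180 > TV 140 > Podcast 120.
Give Social 11 more to hit its cap of 13 → 62 left.
Email: +17 to 18 (cap) → 45 left.
Display: +12 to 12 (cap) → 33 left.
Outdoor: +11 to 14 (cap) → 22 left.
Give Print 13 more to hit its cap of 16 → 9 left.
TV: +9 (room for 16) → 11. Pool exhausted.
Total = 120×3 + 140×11 + 240×13 + 210×14 + 230×18 + 180×16 + 220×12 = 17620.

17620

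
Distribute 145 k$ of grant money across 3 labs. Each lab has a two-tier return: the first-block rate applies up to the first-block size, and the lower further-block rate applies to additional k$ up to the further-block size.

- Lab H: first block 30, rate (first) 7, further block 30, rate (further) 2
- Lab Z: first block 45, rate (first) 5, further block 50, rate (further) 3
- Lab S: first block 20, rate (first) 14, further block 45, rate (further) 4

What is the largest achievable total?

910

Treat each block as its own option and order by rate: Lab S/T1 14 > Lab H/T1 7 > Lab Z/T1 5 > Lab S/T2 4 > Lab Z/T2 3 > Lab H/T2 2.
Fill Lab S T1 block (20 at 14) — 125 left.
Lab H/T1 (7): +30 — 95 left.
Fill Lab Z T1 block (45 at 5) — 50 left.
Lab S/T2 (4): +45 — 5 left.
Lab Z/T2: +5 of 50 at 3; pool empty.
Total = 14×20 + 7×30 + 5×45 + 4×45 + 3×5 = 910.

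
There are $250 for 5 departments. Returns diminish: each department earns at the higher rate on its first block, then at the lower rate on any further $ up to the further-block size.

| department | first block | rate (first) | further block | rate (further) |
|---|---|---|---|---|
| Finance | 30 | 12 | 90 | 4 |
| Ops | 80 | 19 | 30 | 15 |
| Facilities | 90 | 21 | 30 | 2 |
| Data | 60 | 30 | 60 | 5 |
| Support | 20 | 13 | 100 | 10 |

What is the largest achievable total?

Rank every tier by rate: Data/T1 30 > Facilities/T1 21 > Ops/T1 19 > Ops/T2 15 > Support/T1 13 > Finance/T1 12 > Support/T2 10 > Data/T2 5 > Finance/T2 4 > Facilities/T2 2.
Data T1 at 30: fill all 60 ; 190 left.
Facilities T1 at 21: fill all 90 ; 100 left.
Ops/T1 (19): +80 ; 20 left.
Ops T2 at 15: only 20 left, fill 20.
Total = 30×60 + 21×90 + 19×80 + 15×20 = 5510.

5510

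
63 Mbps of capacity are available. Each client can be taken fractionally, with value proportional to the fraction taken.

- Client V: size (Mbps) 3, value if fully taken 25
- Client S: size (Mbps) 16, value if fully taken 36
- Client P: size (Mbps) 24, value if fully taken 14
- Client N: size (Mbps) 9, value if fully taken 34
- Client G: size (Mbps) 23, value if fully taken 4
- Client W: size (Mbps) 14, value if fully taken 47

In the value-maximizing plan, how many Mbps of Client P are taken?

Rank by value-to-size ratio: Client V 25/3≈8.33, Client N 34/9≈3.78, Client W 47/14≈3.36, Client S 36/16≈2.25, Client P 14/24≈0.583, Client G 4/23≈0.174.
Client V: take in full, 3 Mbps for value 25 → 60 left.
Client N: take in full, 9 Mbps for value 34 → 51 left.
Take all of Client W (14 Mbps, value 47) → 37 Mbps left.
All 16 Mbps of Client S fit (value 36) → 21 remain.
21 Mbps left: a 21/24 share of Client P gives 14×21/24 = 12.25.

21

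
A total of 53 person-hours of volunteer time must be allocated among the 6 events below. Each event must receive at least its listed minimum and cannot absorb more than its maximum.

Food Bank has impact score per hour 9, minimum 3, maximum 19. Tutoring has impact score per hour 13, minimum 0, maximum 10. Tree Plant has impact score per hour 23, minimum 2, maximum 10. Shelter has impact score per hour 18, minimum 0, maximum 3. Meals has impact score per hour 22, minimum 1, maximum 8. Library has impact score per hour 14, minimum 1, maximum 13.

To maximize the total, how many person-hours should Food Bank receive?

Meeting every minimum uses 3+0+2+0+1+1 = 7 person-hours, leaving 46.
Highest impact score per hour first: Tree Plant 23 > Meals 22 > Shelter 18 > Library 14 > Tutoring 13 > Food Bank 9.
Tree Plant: +8 to 10 (cap) — 38 left.
Give Meals 7 more to hit its cap of 8 — 31 left.
Shelter: +3 to 3 (cap) — 28 left.
Library takes 12 more to reach its cap of 13 — 16 left.
Give Tutoring 10 more to hit its cap of 10 — 6 left.
Food Bank has room for 16 more but only 6 remain, so it gets 9.

9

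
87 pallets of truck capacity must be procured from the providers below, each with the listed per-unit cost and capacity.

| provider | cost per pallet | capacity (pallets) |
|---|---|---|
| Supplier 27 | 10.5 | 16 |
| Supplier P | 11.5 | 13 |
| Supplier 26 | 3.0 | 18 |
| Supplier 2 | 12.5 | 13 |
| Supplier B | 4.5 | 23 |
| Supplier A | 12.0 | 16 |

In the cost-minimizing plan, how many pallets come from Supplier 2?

1

Use providers in increasing cost order.
Supplier 26 at 3.0: take all 18 pallets ; 69 still needed.
Take 23 from Supplier B at 4.5 ; need 46 more.
Supplier 27 (10.5): use full 16 ; 30 pallets to go.
Supplier P at 11.5: take all 13 pallets ; 17 still needed.
Supplier A at 12.0: take all 16 pallets ; 1 still needed.
Supplier 2 (12.5): take the remaining 1 ; done.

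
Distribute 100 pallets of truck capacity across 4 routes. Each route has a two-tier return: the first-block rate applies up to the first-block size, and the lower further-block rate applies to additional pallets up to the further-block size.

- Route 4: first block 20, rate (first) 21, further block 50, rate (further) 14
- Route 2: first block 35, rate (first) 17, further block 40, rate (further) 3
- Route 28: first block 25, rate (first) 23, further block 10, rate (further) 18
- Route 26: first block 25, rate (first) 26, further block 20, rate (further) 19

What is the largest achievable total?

Treat each block as its own option and order by rate: Route 26/T1 26 > Route 28/T1 23 > Route 4/T1 21 > Route 26/T2 19 > Route 28/T2 18 > Route 2/T1 17 > Route 4/T2 14 > Route 2/T2 3.
Route 26/T1 (26): +25 → 75 left.
Fill Route 28 T1 block (25 at 23) → 50 left.
Route 4 T1 at 21: fill all 20 → 30 left.
Route 26/T2 (19): +20 → 10 left.
Fill Route 28 T2 block (10 at 18) → 0 left.
Total = 26×25 + 23×25 + 21×20 + 19×20 + 18×10 = 2205.

2205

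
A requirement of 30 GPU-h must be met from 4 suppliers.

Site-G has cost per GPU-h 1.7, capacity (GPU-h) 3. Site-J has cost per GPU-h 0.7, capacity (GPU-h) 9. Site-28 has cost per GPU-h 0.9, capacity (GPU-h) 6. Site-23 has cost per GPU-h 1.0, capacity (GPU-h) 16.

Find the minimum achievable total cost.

26.7

Cheapest first:
Take 9 from Site-J at 0.7 — need 21 more.
Site-28 (0.9): use full 6 — 15 GPU-h to go.
Take 15 from Site-23 at 1.0 to finish.
Site-G: unused.
Cost = 9×0.7 + 6×0.9 + 15×1.0 = 26.7.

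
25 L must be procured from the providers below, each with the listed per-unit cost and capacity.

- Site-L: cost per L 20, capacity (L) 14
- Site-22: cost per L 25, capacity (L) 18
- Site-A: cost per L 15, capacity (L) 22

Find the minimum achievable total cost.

Fill from the cheapest provider first.
Take 22 from Site-A at 15 ; need 3 more.
Take 3 from Site-L at 20 to finish.
Site-22: unused.
Cost = 22×15 + 3×20 = 390.

390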